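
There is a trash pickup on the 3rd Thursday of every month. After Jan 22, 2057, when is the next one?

Jan 2057 starts on a Monday; its first Thursday is the 4th, so the 3rd Thursday is the 18th — Jan 18, 2057.
That is not after Jan 22, 2057, so look at Feb 2057.
Feb 2057 starts on a Thursday; its first Thursday is the 1st, so the 3rd Thursday is the 15th — Feb 15, 2057.

Feb 15, 2057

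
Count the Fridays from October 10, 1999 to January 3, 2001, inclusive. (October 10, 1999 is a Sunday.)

64

October 10, 1999 is a Sunday; the first Friday on or after it is October 15, 1999 (5 days later).
From October 15, 1999 to January 3, 2001: 77 + 366 + 3 = 446 days (rest of 1999, 2000, to January 3, 2001 in 2001).
446 ÷ 7 = 63 full weeks with remainder 5, so 63 more Fridays after the first → 64.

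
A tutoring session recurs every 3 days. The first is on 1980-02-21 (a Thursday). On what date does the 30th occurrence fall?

1980-05-18

The 30th occurrence is 29 intervals after the first: 29 × 3 = 87 days after 1980-02-21.
February has 29 days — 8 days to the end of February leaves 79.
March has 31 days (48 left).
April has 30 days (18 left).
18 days into May → 1980-05-18.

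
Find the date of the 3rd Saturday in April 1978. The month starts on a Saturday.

April 1978 begins on a Saturday, so the first Saturday is April 1.
The 3rd Saturday is 2 weeks later: 1 + 14 = 15.

1978-04-15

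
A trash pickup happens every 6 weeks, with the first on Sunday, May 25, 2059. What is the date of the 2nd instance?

Jul 6, 2059

The 2nd occurrence is 1 interval after the first: 1 × 42 = 42 days after May 25, 2059.
May has 31 days — 6 days to the end of May leaves 36.
Jun has 30 days (6 left).
6 days into Jul → Jul 6, 2059.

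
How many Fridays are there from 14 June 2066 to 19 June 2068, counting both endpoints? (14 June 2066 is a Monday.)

14 June 2066 is a Monday; the first Friday on or after it is 18 June 2066 (4 days later).
From 18 June 2066 to 19 June 2068: 196 + 365 + 171 = 732 days (rest of 2066, 2067, to 19 June 2068 in 2068).
732 ÷ 7 = 104 full weeks with remainder 4, so 104 more Fridays after the first → 105.

105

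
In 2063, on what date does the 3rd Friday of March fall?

March 2063 begins on a Thursday, so the first Friday is March 2 (1 day later).
The 3rd Friday is 2 weeks later: 2 + 14 = 16.

2063-03-16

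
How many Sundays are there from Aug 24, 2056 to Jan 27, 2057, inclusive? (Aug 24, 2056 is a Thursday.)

22

Aug 24, 2056 is a Thursday; the first Sunday on or after it is Aug 27, 2056 (3 days later).
From Aug 27, 2056 to Jan 27, 2057: 4 + 30 + 31 + 30 + 31 + 27 = 153 days (rest of Aug, Sep, Oct, Nov, Dec, Jan).
153 ÷ 7 = 21 full weeks with remainder 6, so 21 more Sundays after the first → 22.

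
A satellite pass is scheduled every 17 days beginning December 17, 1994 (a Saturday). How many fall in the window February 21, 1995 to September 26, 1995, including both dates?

13

Occurrences land 17·i days after December 17, 1994 for i = 0, 1, 2, …
February 21, 1995 is 66 days after the start; 66 ÷ 17 = 3 remainder 15; since the remainder is 15, round up to i = 4. First occurrence in the window: #5 on February 23, 1995 (4×17 = 68 days in).
September 26, 1995 is 283 days after the start; 283 ÷ 17 = 16 remainder 11. Last occurrence in the window: #17 on September 15, 1995.
Occurrences #5 through #17: 13 in total.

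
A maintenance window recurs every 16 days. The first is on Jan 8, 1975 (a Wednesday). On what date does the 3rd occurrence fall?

Feb 9, 1975

The 3rd occurrence is 2 intervals after the first: 2 × 16 = 32 days after Jan 8, 1975.
Jan has 31 days — 23 days to the end of Jan leaves 9.
9 days into Feb → Feb 9, 1975.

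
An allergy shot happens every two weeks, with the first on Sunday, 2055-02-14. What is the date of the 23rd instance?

The 23rd occurrence is 22 intervals after the first: 22 × 14 = 308 days after 2055-02-14.
February has 28 days — 14 days to the end of February leaves 294.
March has 31 days (263 left).
April has 30 days (233 left).
May has 31 days (202 left).
June has 30 days (172 left).
July has 31 days (141 left).
August has 31 days (110 left).
September has 30 days (80 left).
October has 31 days (49 left).
November has 30 days (19 left).
19 days into December → 2055-12-19.

2055-12-19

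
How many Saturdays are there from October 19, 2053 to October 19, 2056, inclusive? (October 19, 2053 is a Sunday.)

156

October 19, 2053 is a Sunday; the first Saturday on or after it is October 25, 2053 (6 days later).
From October 25, 2053 to October 19, 2056: 67 + 365 + 365 + 293 = 1090 days (rest of 2053, 2054, 2055, to October 19, 2056 in 2056).
1090 ÷ 7 = 155 full weeks with remainder 5, so 155 more Saturdays after the first → 156.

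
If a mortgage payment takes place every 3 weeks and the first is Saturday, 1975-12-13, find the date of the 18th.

The 18th occurrence is 17 intervals after the first: 17 × 21 = 357 days after 1975-12-13.
December has 31 days — 18 days to the end of December leaves 339.
January has 31 days (308 left).
February has 29 days (279 left).
March has 31 days (248 left).
April has 30 days (218 left).
May has 31 days (187 left).
June has 30 days (157 left).
July has 31 days (126 left).
August has 31 days (95 left).
September has 30 days (65 left).
October has 31 days (34 left).
November has 30 days (4 left).
4 days into December → 1976-12-04.

1976-12-04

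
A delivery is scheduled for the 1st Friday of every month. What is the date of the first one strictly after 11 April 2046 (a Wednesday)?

April 2046 starts on a Sunday, so its 1st Friday is 6 April 2046 (5 days in).
That is not after 11 April 2046, so look at May 2046.
May 2046 starts on a Tuesday, so its 1st Friday is 4 May 2046 (3 days in).

4 May 2046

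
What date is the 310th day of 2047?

2047-11-06

January has 31 days (310 − 31 = 279 remain).
February has 28 days (279 − 28 = 251 remain).
March has 31 days (251 − 31 = 220 remain).
April has 30 days (220 − 30 = 190 remain).
May has 31 days (190 − 31 = 159 remain).
June has 30 days (159 − 30 = 129 remain).
July has 31 days (129 − 31 = 98 remain).
August has 31 days (98 − 31 = 67 remain).
September has 30 days (67 − 30 = 37 remain).
October has 31 days (37 − 31 = 6 remain).
6 into November → November 6.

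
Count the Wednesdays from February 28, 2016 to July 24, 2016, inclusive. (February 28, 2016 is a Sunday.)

February 28, 2016 is a Sunday; the first Wednesday on or after it is March 2, 2016 (3 days later).
From March 2, 2016 to July 24, 2016: 29 + 30 + 31 + 30 + 24 = 144 days (rest of March, April, May, June, July).
144 ÷ 7 = 20 full weeks with remainder 4, so 20 more Wednesdays after the first → 21.

21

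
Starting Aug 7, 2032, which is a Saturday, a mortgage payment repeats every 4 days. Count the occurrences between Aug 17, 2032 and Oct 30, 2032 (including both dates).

19

Occurrences land 4·i days after Aug 7, 2032 for i = 0, 1, 2, …
Aug 17, 2032 is 10 days after the start; 10 ÷ 4 = 2 remainder 2; since the remainder is 2, round up to i = 3. First occurrence in the window: #4 on Aug 19, 2032 (3×4 = 12 days in).
Oct 30, 2032 is 84 days after the start; 84 ÷ 4 = 21 remainder 0. Last occurrence in the window: #22 on Oct 30, 2032.
Occurrences #4 through #22: 19 in total.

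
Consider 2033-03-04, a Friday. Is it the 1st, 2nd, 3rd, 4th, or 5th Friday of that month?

Day 4 falls in week ⌈4/7⌉ of the month.
Days 1–7 hold the 1st Friday, 8–14 the 2nd, 15–21 the 3rd, 22–28 the 4th, 29–31 the 5th.
4 is in the range for the 1st.

1st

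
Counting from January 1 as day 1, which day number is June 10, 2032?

Days in months before June: 31 + 29 + 31 + 30 + 31 = 152.
Plus 10 days into June → day 162.

162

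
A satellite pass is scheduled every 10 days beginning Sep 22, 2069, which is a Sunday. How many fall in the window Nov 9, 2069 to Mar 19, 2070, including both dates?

13

Occurrences land 10·i days after Sep 22, 2069 for i = 0, 1, 2, …
Nov 9, 2069 is 48 days after the start; 48 ÷ 10 = 4 remainder 8; since the remainder is 8, round up to i = 5. First occurrence in the window: #6 on Nov 11, 2069 (5×10 = 50 days in).
Mar 19, 2070 is 178 days after the start; 178 ÷ 10 = 17 remainder 8. Last occurrence in the window: #18 on Mar 11, 2070.
Occurrences #6 through #18: 13 in total.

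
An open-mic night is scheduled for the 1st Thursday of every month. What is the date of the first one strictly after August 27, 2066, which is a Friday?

September 2, 2066

August 2066 starts on a Sunday, so its 1st Thursday is August 5, 2066 (4 days in).
That is not after August 27, 2066, so look at September 2066.
September 2066 starts on a Wednesday, so its 1st Thursday is September 2, 2066 (1 day in).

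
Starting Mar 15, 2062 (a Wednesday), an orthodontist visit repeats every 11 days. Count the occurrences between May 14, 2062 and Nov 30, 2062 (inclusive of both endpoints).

18

Occurrences land 11·i days after Mar 15, 2062 for i = 0, 1, 2, …
May 14, 2062 is 60 days after the start; 60 ÷ 11 = 5 remainder 5; since the remainder is 5, round up to i = 6. First occurrence in the window: #7 on May 20, 2062 (6×11 = 66 days in).
Nov 30, 2062 is 260 days after the start; 260 ÷ 11 = 23 remainder 7. Last occurrence in the window: #24 on Nov 23, 2062.
Occurrences #7 through #24: 18 in total.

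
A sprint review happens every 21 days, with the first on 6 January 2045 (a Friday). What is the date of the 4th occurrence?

The 4th occurrence is 3 intervals after the first: 3 × 21 = 63 days after 6 January 2045.
January has 31 days — 25 days to the end of January leaves 38.
February has 28 days (10 left).
10 days into March → 10 March 2045.

10 March 2045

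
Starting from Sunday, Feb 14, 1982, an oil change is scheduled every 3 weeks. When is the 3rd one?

The 3rd occurrence is 2 intervals after the first: 2 × 21 = 42 days after Feb 14, 1982.
Feb has 28 days — 14 days to the end of Feb leaves 28.
28 days into Mar → Mar 28, 1982.

Mar 28, 1982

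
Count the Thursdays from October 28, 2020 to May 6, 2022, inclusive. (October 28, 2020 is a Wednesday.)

80

October 28, 2020 is a Wednesday; the first Thursday on or after it is October 29, 2020 (1 day later).
From October 29, 2020 to May 6, 2022: 63 + 365 + 126 = 554 days (rest of 2020, 2021, to May 6, 2022 in 2022).
554 ÷ 7 = 79 full weeks with remainder 1, so 79 more Thursdays after the first → 80.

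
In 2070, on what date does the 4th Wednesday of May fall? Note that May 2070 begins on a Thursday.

28 May 2070

May 2070 begins on a Thursday, so the first Wednesday is May 7 (6 days later).
The 4th Wednesday is 3 weeks later: 7 + 21 = 28.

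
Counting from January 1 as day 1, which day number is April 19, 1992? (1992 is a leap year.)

Days in months before April: 31 + 29 + 31 = 91.
Plus 19 days into April → day 110.

110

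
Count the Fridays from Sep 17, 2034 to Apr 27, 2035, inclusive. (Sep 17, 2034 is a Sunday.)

32

Sep 17, 2034 is a Sunday; the first Friday on or after it is Sep 22, 2034 (5 days later).
From Sep 22, 2034 to Apr 27, 2035: 8 + 31 + 30 + 31 + 31 + 28 + 31 + 27 = 217 days (rest of Sep, Oct, Nov, Dec, Jan, Feb, Mar, Apr).
217 ÷ 7 = 31 full weeks with remainder 0, so 31 more Fridays after the first → 32.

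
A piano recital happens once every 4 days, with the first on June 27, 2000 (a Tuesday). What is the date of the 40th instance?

The 40th occurrence is 39 intervals after the first: 39 × 4 = 156 days after June 27, 2000.
June has 30 days — 3 days to the end of June leaves 153.
July has 31 days (122 left).
August has 31 days (91 left).
September has 30 days (61 left).
October has 31 days (30 left).
30 days into November → November 30, 2000.

November 30, 2000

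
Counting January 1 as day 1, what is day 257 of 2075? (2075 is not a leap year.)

January has 31 days (257 − 31 = 226 remain).
February has 28 days (226 − 28 = 198 remain).
March has 31 days (198 − 31 = 167 remain).
April has 30 days (167 − 30 = 137 remain).
May has 31 days (137 − 31 = 106 remain).
June has 30 days (106 − 30 = 76 remain).
July has 31 days (76 − 31 = 45 remain).
August has 31 days (45 − 31 = 14 remain).
14 into September → September 14.

September 14, 2075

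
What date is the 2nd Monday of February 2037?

The first Monday of February 2037 is February 2.
The 2nd Monday is 1 weeks later: 2 + 7 = 9.

9 February 2037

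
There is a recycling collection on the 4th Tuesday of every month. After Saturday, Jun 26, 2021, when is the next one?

Jul 27, 2021

Jun 2021 starts on a Tuesday; its first Tuesday is the 1st, so the 4th Tuesday is the 22nd — Jun 22, 2021.
That is not after Jun 26, 2021, so look at Jul 2021.
Jul 2021 starts on a Thursday; its first Tuesday is the 6th, so the 4th Tuesday is the 27th — Jul 27, 2021.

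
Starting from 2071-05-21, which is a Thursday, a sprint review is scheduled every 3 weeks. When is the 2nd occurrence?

2071-06-11

The 2nd occurrence is 1 interval after the first: 1 × 21 = 21 days after 2071-05-21.
May has 31 days — 10 days to the end of May leaves 11.
11 days into June → 2071-06-11.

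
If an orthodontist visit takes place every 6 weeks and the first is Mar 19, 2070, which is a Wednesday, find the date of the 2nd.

Apr 30, 2070

The 2nd occurrence is 1 interval after the first: 1 × 42 = 42 days after Mar 19, 2070.
Mar has 31 days — 12 days to the end of Mar leaves 30.
30 days into Apr → Apr 30, 2070.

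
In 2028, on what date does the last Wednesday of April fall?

26 April 2028

The first Wednesday of April 2028 is April 5.
April 2028 has 30 days. Adding weeks: 5, 12, 19, 26 — the last one ≤ 30 is the 26th.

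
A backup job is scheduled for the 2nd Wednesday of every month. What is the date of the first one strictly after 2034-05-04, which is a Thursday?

2034-05-10

May 2034 starts on a Monday; its first Wednesday is the 3rd, so the 2nd Wednesday is the 10th — 2034-05-10.
2034-05-10 is after 2034-05-04, so that is the next one.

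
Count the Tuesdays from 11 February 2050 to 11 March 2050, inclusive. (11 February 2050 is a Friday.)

11 February 2050 is a Friday; the first Tuesday on or after it is 15 February 2050 (4 days later).
From 15 February 2050 to 11 March 2050: 13 + 11 = 24 days (rest of February, March).
24 ÷ 7 = 3 full weeks with remainder 3, so 3 more Tuesdays after the first → 4.

4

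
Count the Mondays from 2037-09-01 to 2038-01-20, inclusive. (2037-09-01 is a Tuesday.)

2037-09-01 is a Tuesday; the first Monday on or after it is 2037-09-07 (6 days later).
From 2037-09-07 to 2038-01-20: 23 + 31 + 30 + 31 + 20 = 135 days (rest of September, October, November, December, January).
135 ÷ 7 = 19 full weeks with remainder 2, so 19 more Mondays after the first → 20.

20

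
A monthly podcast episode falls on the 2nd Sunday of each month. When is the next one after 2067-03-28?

2067-04-10

March 2067 starts on a Tuesday; its first Sunday is the 6th, so the 2nd Sunday is the 13th — 2067-03-13.
That is not after 2067-03-28, so look at April 2067.
April 2067 starts on a Friday; its first Sunday is the 3rd, so the 2nd Sunday is the 10th — 2067-04-10.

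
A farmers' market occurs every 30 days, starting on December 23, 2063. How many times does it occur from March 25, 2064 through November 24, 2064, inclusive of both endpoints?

Occurrences land 30·i days after December 23, 2063 for i = 0, 1, 2, …
March 25, 2064 is 93 days after the start; 93 ÷ 30 = 3 remainder 3; since the remainder is 3, round up to i = 4. First occurrence in the window: #5 on April 21, 2064 (4×30 = 120 days in).
November 24, 2064 is 337 days after the start; 337 ÷ 30 = 11 remainder 7. Last occurrence in the window: #12 on November 17, 2064.
Occurrences #5 through #12: 8 in total.

8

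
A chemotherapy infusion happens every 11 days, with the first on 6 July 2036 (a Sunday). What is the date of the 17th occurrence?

The 17th occurrence is 16 intervals after the first: 16 × 11 = 176 days after 6 July 2036.
July has 31 days — 25 days to the end of July leaves 151.
August has 31 days (120 left).
September has 30 days (90 left).
October has 31 days (59 left).
November has 30 days (29 left).
29 days into December → 29 December 2036.

29 December 2036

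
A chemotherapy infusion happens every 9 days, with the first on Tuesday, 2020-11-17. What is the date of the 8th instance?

The 8th occurrence is 7 intervals after the first: 7 × 9 = 63 days after 2020-11-17.
November has 30 days — 13 days to the end of November leaves 50.
December has 31 days (19 left).
19 days into January → 2021-01-19.

2021-01-19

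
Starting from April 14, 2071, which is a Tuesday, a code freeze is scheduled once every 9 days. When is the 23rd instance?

October 29, 2071

The 23rd occurrence is 22 intervals after the first: 22 × 9 = 198 days after April 14, 2071.
April has 30 days — 16 days to the end of April leaves 182.
May has 31 days (151 left).
June has 30 days (121 left).
July has 31 days (90 left).
August has 31 days (59 left).
September has 30 days (29 left).
29 days into October → October 29, 2071.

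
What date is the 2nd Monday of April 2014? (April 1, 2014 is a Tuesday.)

2014-04-14

April 2014 begins on a Tuesday, so the first Monday is April 7 (6 days later).
The 2nd Monday is 1 weeks later: 7 + 7 = 14.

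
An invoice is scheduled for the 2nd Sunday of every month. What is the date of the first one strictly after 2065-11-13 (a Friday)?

November 2065 starts on a Sunday; its first Sunday is the 1st, so the 2nd Sunday is the 8th — 2065-11-08.
That is not after 2065-11-13, so look at December 2065.
December 2065 starts on a Tuesday; its first Sunday is the 6th, so the 2nd Sunday is the 13th — 2065-12-13.

2065-12-13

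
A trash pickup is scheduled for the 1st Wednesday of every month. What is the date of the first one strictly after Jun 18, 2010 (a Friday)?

Jun 2010 starts on a Tuesday, so its 1st Wednesday is Jun 2, 2010 (1 day in).
That is not after Jun 18, 2010, so look at Jul 2010.
Jul 2010 starts on a Thursday, so its 1st Wednesday is Jul 7, 2010 (6 days in).

Jul 7, 2010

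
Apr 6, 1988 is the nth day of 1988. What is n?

97

Days in months before Apr: 31 + 29 + 31 = 91.
Plus 6 days into Apr → day 97.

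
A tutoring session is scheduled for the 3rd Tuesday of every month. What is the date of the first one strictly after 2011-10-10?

October 2011 starts on a Saturday; its first Tuesday is the 4th, so the 3rd Tuesday is the 18th — 2011-10-18.
2011-10-18 is after 2011-10-10, so that is the next one.

2011-10-18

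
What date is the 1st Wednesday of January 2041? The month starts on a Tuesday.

2 January 2041

January 2041 begins on a Tuesday, so the first Wednesday is January 2 (1 day later).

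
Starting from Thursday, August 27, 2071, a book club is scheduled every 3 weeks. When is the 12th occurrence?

April 14, 2072

The 12th occurrence is 11 intervals after the first: 11 × 21 = 231 days after August 27, 2071.
August has 31 days — 4 days to the end of August leaves 227.
September has 30 days (197 left).
October has 31 days (166 left).
November has 30 days (136 left).
December has 31 days (105 left).
January has 31 days (74 left).
February has 29 days (45 left).
March has 31 days (14 left).
14 days into April → April 14, 2072.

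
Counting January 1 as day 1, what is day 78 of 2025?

January has 31 days (78 − 31 = 47 remain).
February has 28 days (47 − 28 = 19 remain).
19 into March → March 19.

2025-03-19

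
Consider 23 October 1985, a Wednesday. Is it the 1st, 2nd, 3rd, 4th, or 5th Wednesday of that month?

4th

Day 23 falls in week ⌈23/7⌉ of the month.
Days 1–7 hold the 1st Wednesday, 8–14 the 2nd, 15–21 the 3rd, 22–28 the 4th, 29–31 the 5th.
23 is in the range for the 4th.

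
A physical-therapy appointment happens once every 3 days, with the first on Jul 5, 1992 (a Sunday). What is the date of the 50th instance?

The 50th occurrence is 49 intervals after the first: 49 × 3 = 147 days after Jul 5, 1992.
Jul has 31 days — 26 days to the end of Jul leaves 121.
Aug has 31 days (90 left).
Sep has 30 days (60 left).
Oct has 31 days (29 left).
29 days into Nov → Nov 29, 1992.

Nov 29, 1992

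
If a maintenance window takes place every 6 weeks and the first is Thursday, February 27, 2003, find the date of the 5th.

August 14, 2003

The 5th occurrence is 4 intervals after the first: 4 × 42 = 168 days after February 27, 2003.
February has 28 days — 1 day to the end of February leaves 167.
March has 31 days (136 left).
April has 30 days (106 left).
May has 31 days (75 left).
June has 30 days (45 left).
July has 31 days (14 left).
14 days into August → August 14, 2003.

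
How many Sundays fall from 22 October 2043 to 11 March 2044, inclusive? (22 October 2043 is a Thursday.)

22 October 2043 is a Thursday; the first Sunday on or after it is 25 October 2043 (3 days later).
From 25 October 2043 to 11 March 2044: 6 + 30 + 31 + 31 + 29 + 11 = 138 days (rest of October, November, December, January, February, March).
138 ÷ 7 = 19 full weeks with remainder 5, so 19 more Sundays after the first → 20.

20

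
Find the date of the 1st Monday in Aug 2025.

The first Monday of Aug 2025 is Aug 4.

Aug 4, 2025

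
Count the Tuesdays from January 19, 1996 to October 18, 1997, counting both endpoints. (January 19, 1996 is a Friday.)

91

January 19, 1996 is a Friday; the first Tuesday on or after it is January 23, 1996 (4 days later).
From January 23, 1996 to October 18, 1997: 343 + 291 = 634 days (rest of 1996, to October 18, 1997 in 1997).
634 ÷ 7 = 90 full weeks with remainder 4, so 90 more Tuesdays after the first → 91.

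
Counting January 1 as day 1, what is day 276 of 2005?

January has 31 days (276 − 31 = 245 remain).
February has 28 days (245 − 28 = 217 remain).
March has 31 days (217 − 31 = 186 remain).
April has 30 days (186 − 30 = 156 remain).
May has 31 days (156 − 31 = 125 remain).
June has 30 days (125 − 30 = 95 remain).
July has 31 days (95 − 31 = 64 remain).
August has 31 days (64 − 31 = 33 remain).
September has 30 days (33 − 30 = 3 remain).
3 into October → October 3.

2005-10-03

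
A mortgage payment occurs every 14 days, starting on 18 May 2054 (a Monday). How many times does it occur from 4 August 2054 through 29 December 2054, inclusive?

11

Occurrences land 14·i days after 18 May 2054 for i = 0, 1, 2, …
4 August 2054 is 78 days after the start; 78 ÷ 14 = 5 remainder 8; since the remainder is 8, round up to i = 6. First occurrence in the window: #7 on 10 August 2054 (6×14 = 84 days in).
29 December 2054 is 225 days after the start; 225 ÷ 14 = 16 remainder 1. Last occurrence in the window: #17 on 28 December 2054.
Occurrences #7 through #17: 11 in total.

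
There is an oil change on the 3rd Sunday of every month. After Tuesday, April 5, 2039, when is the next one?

April 17, 2039

April 2039 starts on a Friday; its first Sunday is the 3rd, so the 3rd Sunday is the 17th — April 17, 2039.
April 17, 2039 is after April 5, 2039, so that is the next one.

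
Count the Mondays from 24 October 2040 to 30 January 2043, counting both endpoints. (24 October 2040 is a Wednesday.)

118

24 October 2040 is a Wednesday; the first Monday on or after it is 29 October 2040 (5 days later).
From 29 October 2040 to 30 January 2043: 63 + 365 + 365 + 30 = 823 days (rest of 2040, 2041, 2042, to 30 January 2043 in 2043).
823 ÷ 7 = 117 full weeks with remainder 4, so 117 more Mondays after the first → 118.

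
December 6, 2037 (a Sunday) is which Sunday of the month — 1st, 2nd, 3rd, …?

Day 6 falls in week ⌈6/7⌉ of the month.
Days 1–7 hold the 1st Sunday, 8–14 the 2nd, 15–21 the 3rd, 22–28 the 4th, 29–31 the 5th.
6 is in the range for the 1st.

1st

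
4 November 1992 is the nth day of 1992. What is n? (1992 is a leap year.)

Days in months before November: 31 + 29 + 31 + 30 + 31 + 30 + 31 + 31 + 30 + 31 = 305.
Plus 4 days into November → day 309.

309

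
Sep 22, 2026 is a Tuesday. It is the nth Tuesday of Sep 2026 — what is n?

4th

Day 22 falls in week ⌈22/7⌉ of the month.
Days 1–7 hold the 1st Tuesday, 8–14 the 2nd, 15–21 the 3rd, 22–28 the 4th, 29–31 the 5th.
22 is in the range for the 4th.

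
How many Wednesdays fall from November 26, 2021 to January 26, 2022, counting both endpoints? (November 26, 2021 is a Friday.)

November 26, 2021 is a Friday; the first Wednesday on or after it is December 1, 2021 (5 days later).
From December 1, 2021 to January 26, 2022: 30 + 26 = 56 days (rest of December, January).
56 ÷ 7 = 8 full weeks with remainder 0, so 8 more Wednesdays after the first → 9.

9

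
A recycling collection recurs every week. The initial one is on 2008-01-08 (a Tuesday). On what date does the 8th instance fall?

The 8th occurrence is 7 intervals after the first: 7 × 7 = 49 days after 2008-01-08.
January has 31 days — 23 days to the end of January leaves 26.
26 days into February → 2008-02-26.

2008-02-26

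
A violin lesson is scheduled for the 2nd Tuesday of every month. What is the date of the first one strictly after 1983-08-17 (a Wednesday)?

1983-09-13

August 1983 starts on a Monday; its first Tuesday is the 2nd, so the 2nd Tuesday is the 9th — 1983-08-09.
That is not after 1983-08-17, so look at September 1983.
September 1983 starts on a Thursday; its first Tuesday is the 6th, so the 2nd Tuesday is the 13th — 1983-09-13.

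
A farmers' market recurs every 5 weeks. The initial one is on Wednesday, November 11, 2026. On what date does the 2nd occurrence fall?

The 2nd occurrence is 1 interval after the first: 1 × 35 = 35 days after November 11, 2026.
November has 30 days — 19 days to the end of November leaves 16.
16 days into December → December 16, 2026.

December 16, 2026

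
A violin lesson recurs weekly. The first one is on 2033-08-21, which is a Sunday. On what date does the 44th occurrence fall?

2034-06-18

The 44th occurrence is 43 intervals after the first: 43 × 7 = 301 days after 2033-08-21.
August has 31 days — 10 days to the end of August leaves 291.
September has 30 days (261 left).
October has 31 days (230 left).
November has 30 days (200 left).
December has 31 days (169 left).
January has 31 days (138 left).
February has 28 days (110 left).
March has 31 days (79 left).
April has 30 days (49 left).
May has 31 days (18 left).
18 days into June → 2034-06-18.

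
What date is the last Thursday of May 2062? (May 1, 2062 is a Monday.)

May 2062 begins on a Monday, so the first Thursday is May 4 (3 days later).
May 2062 has 31 days. Adding weeks: 4, 11, 18, 25 — the last one ≤ 31 is the 25th.

May 25, 2062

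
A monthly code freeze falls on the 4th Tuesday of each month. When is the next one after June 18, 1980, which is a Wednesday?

June 1980 starts on a Sunday; its first Tuesday is the 3rd, so the 4th Tuesday is the 24th — June 24, 1980.
June 24, 1980 is after June 18, 1980, so that is the next one.

June 24, 1980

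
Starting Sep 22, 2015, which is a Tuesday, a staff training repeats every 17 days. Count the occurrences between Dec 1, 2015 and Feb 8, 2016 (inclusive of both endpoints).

Occurrences land 17·i days after Sep 22, 2015 for i = 0, 1, 2, …
Dec 1, 2015 is 70 days after the start; 70 ÷ 17 = 4 remainder 2; since the remainder is 2, round up to i = 5. First occurrence in the window: #6 on Dec 16, 2015 (5×17 = 85 days in).
Feb 8, 2016 is 139 days after the start; 139 ÷ 17 = 8 remainder 3. Last occurrence in the window: #9 on Feb 5, 2016.
Occurrences #6 through #9: 4 in total.

4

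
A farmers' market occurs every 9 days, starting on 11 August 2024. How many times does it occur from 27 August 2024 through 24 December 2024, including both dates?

Occurrences land 9·i days after 11 August 2024 for i = 0, 1, 2, …
27 August 2024 is 16 days after the start; 16 ÷ 9 = 1 remainder 7; since the remainder is 7, round up to i = 2. First occurrence in the window: #3 on 29 August 2024 (2×9 = 18 days in).
24 December 2024 is 135 days after the start; 135 ÷ 9 = 15 remainder 0. Last occurrence in the window: #16 on 24 December 2024.
Occurrences #3 through #16: 14 in total.

14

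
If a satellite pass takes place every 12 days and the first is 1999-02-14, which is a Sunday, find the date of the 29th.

2000-01-16

The 29th occurrence is 28 intervals after the first: 28 × 12 = 336 days after 1999-02-14.
February has 28 days — 14 days to the end of February leaves 322.
March has 31 days (291 left).
April has 30 days (261 left).
May has 31 days (230 left).
June has 30 days (200 left).
July has 31 days (169 left).
August has 31 days (138 left).
September has 30 days (108 left).
October has 31 days (77 left).
November has 30 days (47 left).
December has 31 days (16 left).
16 days into January → 2000-01-16.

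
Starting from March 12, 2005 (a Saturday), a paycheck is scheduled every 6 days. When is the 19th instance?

The 19th occurrence is 18 intervals after the first: 18 × 6 = 108 days after March 12, 2005.
March has 31 days — 19 days to the end of March leaves 89.
April has 30 days (59 left).
May has 31 days (28 left).
28 days into June → June 28, 2005.

June 28, 2005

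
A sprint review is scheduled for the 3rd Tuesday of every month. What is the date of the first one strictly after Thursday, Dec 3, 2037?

Dec 2037 starts on a Tuesday; its first Tuesday is the 1st, so the 3rd Tuesday is the 15th — Dec 15, 2037.
Dec 15, 2037 is after Dec 3, 2037, so that is the next one.

Dec 15, 2037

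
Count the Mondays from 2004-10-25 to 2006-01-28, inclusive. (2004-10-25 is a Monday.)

2004-10-25 is a Monday; the first Monday on or after it is 2004-10-25.
From 2004-10-25 to 2006-01-28: 67 + 365 + 28 = 460 days (rest of 2004, 2005, to 2006-01-28 in 2006).
460 ÷ 7 = 65 full weeks with remainder 5, so 65 more Mondays after the first → 66.

66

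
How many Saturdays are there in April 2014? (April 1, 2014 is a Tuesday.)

4

April 1, 2014 is a Tuesday; the first Saturday on or after it is April 5, 2014 (4 days later).
From April 5, 2014 to April 30, 2014 is 30 − 5 = 25 days.
25 ÷ 7 = 3 full weeks with remainder 4, so 3 more Saturdays after the first → 4.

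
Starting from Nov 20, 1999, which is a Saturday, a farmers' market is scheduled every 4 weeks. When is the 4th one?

The 4th occurrence is 3 intervals after the first: 3 × 28 = 84 days after Nov 20, 1999.
Nov has 30 days — 10 days to the end of Nov leaves 74.
Dec has 31 days (43 left).
Jan has 31 days (12 left).
12 days into Feb → Feb 12, 2000.

Feb 12, 2000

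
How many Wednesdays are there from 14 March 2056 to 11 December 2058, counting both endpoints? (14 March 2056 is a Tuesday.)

14 March 2056 is a Tuesday; the first Wednesday on or after it is 15 March 2056 (1 day later).
From 15 March 2056 to 11 December 2058: 291 + 365 + 345 = 1001 days (rest of 2056, 2057, to 11 December 2058 in 2058).
1001 ÷ 7 = 143 full weeks with remainder 0, so 143 more Wednesdays after the first → 144.

144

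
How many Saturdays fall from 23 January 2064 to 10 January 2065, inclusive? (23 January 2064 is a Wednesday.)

23 January 2064 is a Wednesday; the first Saturday on or after it is 26 January 2064 (3 days later).
From 26 January 2064 to 10 January 2065: 340 + 10 = 350 days (rest of 2064, to 10 January 2065 in 2065).
350 ÷ 7 = 50 full weeks with remainder 0, so 50 more Saturdays after the first → 51.

51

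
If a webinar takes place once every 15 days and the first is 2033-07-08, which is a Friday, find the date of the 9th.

2033-11-05

The 9th occurrence is 8 intervals after the first: 8 × 15 = 120 days after 2033-07-08.
July has 31 days — 23 days to the end of July leaves 97.
August has 31 days (66 left).
September has 30 days (36 left).
October has 31 days (5 left).
5 days into November → 2033-11-05.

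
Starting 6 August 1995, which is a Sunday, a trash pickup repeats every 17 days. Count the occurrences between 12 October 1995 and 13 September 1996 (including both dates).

Occurrences land 17·i days after 6 August 1995 for i = 0, 1, 2, …
12 October 1995 is 67 days after the start; 67 ÷ 17 = 3 remainder 16; since the remainder is 16, round up to i = 4. First occurrence in the window: #5 on 13 October 1995 (4×17 = 68 days in).
13 September 1996 is 404 days after the start; 404 ÷ 17 = 23 remainder 13. Last occurrence in the window: #24 on 31 August 1996.
Occurrences #5 through #24: 20 in total.

20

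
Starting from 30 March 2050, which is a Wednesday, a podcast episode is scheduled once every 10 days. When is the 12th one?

The 12th occurrence is 11 intervals after the first: 11 × 10 = 110 days after 30 March 2050.
March has 31 days — 1 day to the end of March leaves 109.
April has 30 days (79 left).
May has 31 days (48 left).
June has 30 days (18 left).
18 days into July → 18 July 2050.

18 July 2050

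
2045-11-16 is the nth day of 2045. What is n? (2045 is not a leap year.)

Days in months before November: 31 + 28 + 31 + 30 + 31 + 30 + 31 + 31 + 30 + 31 = 304.
Plus 16 days into November → day 320.

320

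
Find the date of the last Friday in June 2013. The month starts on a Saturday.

June 2013 begins on a Saturday, so the first Friday is June 7 (6 days later).
June 2013 has 30 days. Adding weeks: 7, 14, 21, 28 — the last one ≤ 30 is the 28th.

28 June 2013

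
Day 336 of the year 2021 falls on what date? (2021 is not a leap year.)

Dec 2, 2021

Jan has 31 days (336 − 31 = 305 remain).
Feb has 28 days (305 − 28 = 277 remain).
Mar has 31 days (277 − 31 = 246 remain).
Apr has 30 days (246 − 30 = 216 remain).
May has 31 days (216 − 31 = 185 remain).
Jun has 30 days (185 − 30 = 155 remain).
Jul has 31 days (155 − 31 = 124 remain).
Aug has 31 days (124 − 31 = 93 remain).
Sep has 30 days (93 − 30 = 63 remain).
Oct has 31 days (63 − 31 = 32 remain).
Nov has 30 days (32 − 30 = 2 remain).
2 into Dec → Dec 2.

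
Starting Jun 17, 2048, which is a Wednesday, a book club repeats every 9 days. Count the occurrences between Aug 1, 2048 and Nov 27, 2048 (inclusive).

Occurrences land 9·i days after Jun 17, 2048 for i = 0, 1, 2, …
Aug 1, 2048 is 45 days after the start; 45 ÷ 9 = 5 remainder 0. First occurrence in the window: #6 on Aug 1, 2048 (5×9 = 45 days in).
Nov 27, 2048 is 163 days after the start; 163 ÷ 9 = 18 remainder 1. Last occurrence in the window: #19 on Nov 26, 2048.
Occurrences #6 through #19: 14 in total.

14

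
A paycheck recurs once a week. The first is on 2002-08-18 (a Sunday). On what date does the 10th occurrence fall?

2002-10-20

The 10th occurrence is 9 intervals after the first: 9 × 7 = 63 days after 2002-08-18.
August has 31 days — 13 days to the end of August leaves 50.
September has 30 days (20 left).
20 days into October → 2002-10-20.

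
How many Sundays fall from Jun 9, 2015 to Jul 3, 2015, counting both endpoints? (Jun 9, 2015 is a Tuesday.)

Jun 9, 2015 is a Tuesday; the first Sunday on or after it is Jun 14, 2015 (5 days later).
From Jun 14, 2015 to Jul 3, 2015: 16 + 3 = 19 days (rest of Jun, Jul).
19 ÷ 7 = 2 full weeks with remainder 5, so 2 more Sundays after the first → 3.

3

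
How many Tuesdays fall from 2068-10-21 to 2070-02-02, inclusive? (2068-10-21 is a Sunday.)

67

2068-10-21 is a Sunday; the first Tuesday on or after it is 2068-10-23 (2 days later).
From 2068-10-23 to 2070-02-02: 69 + 365 + 33 = 467 days (rest of 2068, 2069, to 2070-02-02 in 2070).
467 ÷ 7 = 66 full weeks with remainder 5, so 66 more Tuesdays after the first → 67.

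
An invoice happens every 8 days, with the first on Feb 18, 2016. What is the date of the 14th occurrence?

Jun 1, 2016

The 14th occurrence is 13 intervals after the first: 13 × 8 = 104 days after Feb 18, 2016.
Feb has 29 days — 11 days to the end of Feb leaves 93.
Mar has 31 days (62 left).
Apr has 30 days (32 left).
May has 31 days (1 left).
1 day into Jun → Jun 1, 2016.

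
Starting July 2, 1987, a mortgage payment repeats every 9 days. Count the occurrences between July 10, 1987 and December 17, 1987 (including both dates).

18

Occurrences land 9·i days after July 2, 1987 for i = 0, 1, 2, …
July 10, 1987 is 8 days after the start; 8 ÷ 9 = 0 remainder 8; since the remainder is 8, round up to i = 1. First occurrence in the window: #2 on July 11, 1987 (1×9 = 9 days in).
December 17, 1987 is 168 days after the start; 168 ÷ 9 = 18 remainder 6. Last occurrence in the window: #19 on December 11, 1987.
Occurrences #2 through #19: 18 in total.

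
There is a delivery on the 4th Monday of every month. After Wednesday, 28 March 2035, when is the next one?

23 April 2035

March 2035 starts on a Thursday; its first Monday is the 5th, so the 4th Monday is the 26th — 26 March 2035.
That is not after 28 March 2035, so look at April 2035.
April 2035 starts on a Sunday; its first Monday is the 2nd, so the 4th Monday is the 23rd — 23 April 2035.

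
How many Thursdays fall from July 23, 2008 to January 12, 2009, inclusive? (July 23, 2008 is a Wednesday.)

25

July 23, 2008 is a Wednesday; the first Thursday on or after it is July 24, 2008 (1 day later).
From July 24, 2008 to January 12, 2009: 7 + 31 + 30 + 31 + 30 + 31 + 12 = 172 days (rest of July, August, September, October, November, December, January).
172 ÷ 7 = 24 full weeks with remainder 4, so 24 more Thursdays after the first → 25.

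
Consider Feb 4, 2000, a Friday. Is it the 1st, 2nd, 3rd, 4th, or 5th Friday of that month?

1st

Day 4 falls in week ⌈4/7⌉ of the month.
Days 1–7 hold the 1st Friday, 8–14 the 2nd, 15–21 the 3rd, 22–28 the 4th, 29–31 the 5th.
4 is in the range for the 1st.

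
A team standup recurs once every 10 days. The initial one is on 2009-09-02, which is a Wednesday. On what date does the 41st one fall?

2010-10-07

The 41st occurrence is 40 intervals after the first: 40 × 10 = 400 days after 2009-09-02.
September has 30 days — 28 days to the end of September leaves 372.
October has 31 days (341 left).
November has 30 days (311 left).
December has 31 days (280 left).
January has 31 days (249 left).
February has 28 days (221 left).
March has 31 days (190 left).
April has 30 days (160 left).
May has 31 days (129 left).
June has 30 days (99 left).
July has 31 days (68 left).
August has 31 days (37 left).
September has 30 days (7 left).
7 days into October → 2010-10-07.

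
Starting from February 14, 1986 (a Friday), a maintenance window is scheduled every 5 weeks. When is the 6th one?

The 6th occurrence is 5 intervals after the first: 5 × 35 = 175 days after February 14, 1986.
February has 28 days — 14 days to the end of February leaves 161.
March has 31 days (130 left).
April has 30 days (100 left).
May has 31 days (69 left).
June has 30 days (39 left).
July has 31 days (8 left).
8 days into August → August 8, 1986.

August 8, 1986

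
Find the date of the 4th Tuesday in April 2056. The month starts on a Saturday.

April 2056 begins on a Saturday, so the first Tuesday is April 4 (3 days later).
The 4th Tuesday is 3 weeks later: 4 + 21 = 25.

25 April 2056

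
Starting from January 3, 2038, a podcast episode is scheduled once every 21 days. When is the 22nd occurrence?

March 20, 2039

The 22nd occurrence is 21 intervals after the first: 21 × 21 = 441 days after January 3, 2038.
January has 31 days — 28 days to the end of January leaves 413.
From end of January to end of 2038 is 334 days (79 left).
January has 31 days (48 left).
February has 28 days (20 left).
20 days into March → March 20, 2039.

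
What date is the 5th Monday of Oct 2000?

Oct 30, 2000

The first Monday of Oct 2000 is Oct 2.
The 5th Monday is 4 weeks later: 2 + 28 = 30.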